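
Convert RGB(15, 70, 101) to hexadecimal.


R = 15 → 0F (hex)
G = 70 → 46 (hex)
B = 101 → 65 (hex)
Hex = #0F4665


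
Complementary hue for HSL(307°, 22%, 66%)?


Complement = opposite side of color wheel = hue + 180°
H' = (307 + 180) mod 360 = 127°
S and L unchanged.
= HSL(127°, 22%, 66%)


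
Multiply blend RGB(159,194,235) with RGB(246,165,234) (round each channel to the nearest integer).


Multiply: C = A×B/255, rounded to nearest integer
R: 159×246/255 = 39114/255 ≈ 153.388 → 153
G: 194×165/255 = 32010/255 ≈ 125.529 → 126
B: 235×234/255 = 54990/255 ≈ 215.647 → 216
= RGB(153, 126, 216)


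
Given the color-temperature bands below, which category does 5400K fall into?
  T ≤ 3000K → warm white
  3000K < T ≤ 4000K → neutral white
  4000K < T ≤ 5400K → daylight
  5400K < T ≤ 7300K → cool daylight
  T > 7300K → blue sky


Temperature: 5400K
4000K < 5400K ≤ 5400K → daylight
Classification: daylight


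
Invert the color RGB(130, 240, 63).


Invert: (255-R, 255-G, 255-B)
R: 255-130 = 125
G: 255-240 = 15
B: 255-63 = 192
= RGB(125, 15, 192)


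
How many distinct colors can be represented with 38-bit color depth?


Colors = 2^bits = 2^38
= 274,877,906,944 colors


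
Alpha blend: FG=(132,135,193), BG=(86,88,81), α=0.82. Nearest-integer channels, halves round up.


C = α×F + (1-α)×B, with 1-α = 0.18
R: 0.82×132 + 0.18×86 = 108.24 + 15.48 = 123.72 → 124
G: 0.82×135 + 0.18×88 = 110.70 + 15.84 = 126.54 → 127
B: 0.82×193 + 0.18×81 = 158.26 + 14.58 = 172.84 → 173
= RGB(124, 127, 173)


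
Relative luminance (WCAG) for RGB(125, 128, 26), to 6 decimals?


Linearize each channel (sRGB transfer function): c = v/255; c_lin = c/12.92 if c ≤ 0.04045, else ((c+0.055)/1.055)^2.4
  R: 125/255 ≈ 0.490196 > 0.04045 → ((0.490196+0.055)/1.055)^2.4 ≈ 0.205079
  G: 128/255 ≈ 0.501961 > 0.04045 → ((0.501961+0.055)/1.055)^2.4 ≈ 0.215861
  B: 26/255 ≈ 0.101961 > 0.04045 → ((0.101961+0.055)/1.055)^2.4 ≈ 0.010330
R_lin = 0.205079, G_lin = 0.215861, B_lin = 0.010330
L = 0.2126×R + 0.7152×G + 0.0722×B
L = 0.2126×0.205079 + 0.7152×0.215861 + 0.0722×0.010330
L ≈ 0.198729


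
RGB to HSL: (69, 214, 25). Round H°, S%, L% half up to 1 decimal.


Normalize: R'=69/255≈0.2706, G'=214/255≈0.8392, B'=25/255≈0.0980
Max=214/255, Min=25/255, Δ=Max-Min=189/255
L = (Max+Min)/2 = (214+25)/510 = 239/510 = 0.46862… → L = 46.9%
L ≤ 0.5 → S = Δ/(Max+Min) = 189/(214+25) = 189/239 = 0.79079… → S = 79.1%
(the 1/255 factors cancel in S and H, so raw channel differences can be used)
Max is G' → H = 60 × ((B-R)/Δ + 2) = 60 × ((25-69)/189 + 2)
  -44/189 + 2 = -0.2328… + 2 = 1.7671…
  H = 60 × 1.7671… = 106.031…° → H = 106.0°
= HSL(106.0°, 79.1%, 46.9%)


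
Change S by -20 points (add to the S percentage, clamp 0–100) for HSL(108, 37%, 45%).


Original S = 37%
Adjustment = -20 percentage points
New S = 37 + (-20) = 17
Clamp to [0, 100] → 17
= HSL(108°, 17%, 45%)


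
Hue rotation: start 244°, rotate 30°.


New hue = (H + rotation) mod 360
New hue = (244 + 30) mod 360
= 274 mod 360
= 274°


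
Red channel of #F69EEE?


Color: #F69EEE
R = F6 = 246
G = 9E = 158
B = EE = 238
Red = 246


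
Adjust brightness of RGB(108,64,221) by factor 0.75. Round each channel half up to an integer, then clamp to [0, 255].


Multiply each channel by 0.75, round half up, clamp to [0, 255]
R: 108×0.75 = 81
G: 64×0.75 = 48
B: 221×0.75 = 165.75 → round → 166
= RGB(81, 48, 166)


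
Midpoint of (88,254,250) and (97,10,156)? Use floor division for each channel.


Midpoint: each channel = ⌊(C₁+C₂)/2⌋
R: ⌊(88+97)/2⌋ = 92
G: ⌊(254+10)/2⌋ = 132
B: ⌊(250+156)/2⌋ = 203
= RGB(92, 132, 203)


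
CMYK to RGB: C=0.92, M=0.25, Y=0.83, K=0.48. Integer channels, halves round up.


R = 255 × (1-C) × (1-K) = 255 × 0.08 × 0.52 = 10.608 → 11
G = 255 × (1-M) × (1-K) = 255 × 0.75 × 0.52 = 99.45 → 99
B = 255 × (1-Y) × (1-K) = 255 × 0.17 × 0.52 = 22.542 → 23
= RGB(11, 99, 23)


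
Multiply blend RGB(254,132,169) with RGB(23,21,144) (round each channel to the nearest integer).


Multiply: C = A×B/255, rounded to nearest integer
R: 254×23/255 = 5842/255 ≈ 22.910 → 23
G: 132×21/255 = 2772/255 ≈ 10.871 → 11
B: 169×144/255 = 24336/255 ≈ 95.435 → 95
= RGB(23, 11, 95)


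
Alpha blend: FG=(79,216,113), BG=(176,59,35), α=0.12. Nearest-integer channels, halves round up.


C = α×F + (1-α)×B, with 1-α = 0.88
R: 0.12×79 + 0.88×176 = 9.48 + 154.88 = 164.36 → 164
G: 0.12×216 + 0.88×59 = 25.92 + 51.92 = 77.84 → 78
B: 0.12×113 + 0.88×35 = 13.56 + 30.80 = 44.36 → 44
= RGB(164, 78, 44)


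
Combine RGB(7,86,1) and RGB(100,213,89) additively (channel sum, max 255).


Additive: each channel = min(255, C₁+C₂)
R: 7+100 = 107 → 107
G: 86+213 = 299 → 255
B: 1+89 = 90 → 90
= RGB(107, 255, 90)


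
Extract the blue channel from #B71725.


Color: #B71725
R = B7 = 183
G = 17 = 23
B = 25 = 37
Blue = 37


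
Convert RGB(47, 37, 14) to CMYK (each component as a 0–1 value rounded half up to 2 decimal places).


R'=47/255≈0.1843, G'=37/255≈0.1451, B'=14/255≈0.0549
K = 1 - max(R',G',B') = 1 - 47/255 = 208/255 = 0.81568… → 0.82
(1-R'-K)/(1-K) simplifies to (max-R)/max with max = 47:
C = (47-47)/47 = 0/47 = 0 → 0.00
M = (47-37)/47 = 10/47 = 0.21276… → 0.21
Y = (47-14)/47 = 33/47 = 0.70212… → 0.70
= CMYK(0.00, 0.21, 0.70, 0.82)


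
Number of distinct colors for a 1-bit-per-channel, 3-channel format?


Total bits = 1 bits/channel × 3 channels = 3 bits
Distinct colors = 2^3
= 8 colors


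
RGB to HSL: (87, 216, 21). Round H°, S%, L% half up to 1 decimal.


Normalize: R'=87/255≈0.3412, G'=216/255≈0.8471, B'=21/255≈0.0824
Max=216/255, Min=21/255, Δ=Max-Min=195/255
L = (Max+Min)/2 = (216+21)/510 = 237/510 = 0.46470… → L = 46.5%
L ≤ 0.5 → S = Δ/(Max+Min) = 195/(216+21) = 195/237 = 0.82278… → S = 82.3%
(the 1/255 factors cancel in S and H, so raw channel differences can be used)
Max is G' → H = 60 × ((B-R)/Δ + 2) = 60 × ((21-87)/195 + 2)
  -66/195 + 2 = -0.3384… + 2 = 1.6615…
  H = 60 × 1.6615… = 99.692…° → H = 99.7°
= HSL(99.7°, 82.3%, 46.5%)


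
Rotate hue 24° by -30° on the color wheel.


New hue = (H + rotation) mod 360
New hue = (24 -30) mod 360
= -6 mod 360
= 354°


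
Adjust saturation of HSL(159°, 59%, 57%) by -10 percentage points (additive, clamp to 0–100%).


Original S = 59%
Adjustment = -10 percentage points
New S = 59 + (-10) = 49
Clamp to [0, 100] → 49
= HSL(159°, 49%, 57%)


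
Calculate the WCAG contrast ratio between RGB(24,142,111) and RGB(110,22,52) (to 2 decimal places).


Linearize each sRGB channel c=v/255: c/12.92 if c ≤ 0.04045 else ((c+0.055)/1.055)^2.4
L = 0.2126×R_lin + 0.7152×G_lin + 0.0722×B_lin
Color 1 (24,142,111):
  R=24: 24/255≈0.0941 > 0.04045 → ((0.0941+0.055)/1.055)^2.4 ≈ 0.00913
  G=142: 142/255≈0.5569 > 0.04045 → ((0.5569+0.055)/1.055)^2.4 ≈ 0.27050
  B=111: 111/255≈0.4353 > 0.04045 → ((0.4353+0.055)/1.055)^2.4 ≈ 0.15896
  L1 = 0.2126×0.00913 + 0.7152×0.27050 + 0.0722×0.15896 ≈ 0.20688
Color 2 (110,22,52):
  R=110: 110/255≈0.4314 > 0.04045 → ((0.4314+0.055)/1.055)^2.4 ≈ 0.15593
  G=22: 22/255≈0.0863 > 0.04045 → ((0.0863+0.055)/1.055)^2.4 ≈ 0.00802
  B=52: 52/255≈0.2039 > 0.04045 → ((0.2039+0.055)/1.055)^2.4 ≈ 0.03434
  L2 = 0.2126×0.15593 + 0.7152×0.00802 + 0.0722×0.03434 ≈ 0.04137
Lighter = 0.20688, Darker = 0.04137
Ratio = (L_lighter + 0.05) / (L_darker + 0.05)
Ratio = (0.20688 + 0.05) / (0.04137 + 0.05) = 0.25688 / 0.09137 ≈ 2.8115
Ratio ≈ 2.81:1


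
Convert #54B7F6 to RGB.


54 → 84 (R)
B7 → 183 (G)
F6 → 246 (B)
= RGB(84, 183, 246)


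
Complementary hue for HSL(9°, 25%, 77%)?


Complement = opposite side of color wheel = hue + 180°
H' = (9 + 180) mod 360 = 189°
S and L unchanged.
= HSL(189°, 25%, 77%)


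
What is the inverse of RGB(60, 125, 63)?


Invert: (255-R, 255-G, 255-B)
R: 255-60 = 195
G: 255-125 = 130
B: 255-63 = 192
= RGB(195, 130, 192)


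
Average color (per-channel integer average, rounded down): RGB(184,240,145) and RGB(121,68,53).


Midpoint: each channel = ⌊(C₁+C₂)/2⌋
R: ⌊(184+121)/2⌋ = 152
G: ⌊(240+68)/2⌋ = 154
B: ⌊(145+53)/2⌋ = 99
= RGB(152, 154, 99)


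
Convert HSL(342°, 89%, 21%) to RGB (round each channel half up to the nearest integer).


H=342°, S=0.89, L=0.21
C = (1-|2L-1|)×S = (1-|-0.58|)×0.89 = 0.3738
H' = H/60 = 342/60 ≈ 5.7000; X = C×(1-|H' mod 2 - 1|) = 0.11214
m = L - C/2 = 0.21 - 0.1869 = 0.0231
Sector ⌊H'⌋ = 5 → (R',G',B') = (0.3738, 0.0, 0.11214)
RGB = ((R'+m)×255, (G'+m)×255, (B'+m)×255) = (101.2095, 5.8905, 34.4862)
Round half up → RGB(101, 6, 34)


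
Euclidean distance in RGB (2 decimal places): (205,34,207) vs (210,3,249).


d = √[(R₁-R₂)² + (G₁-G₂)² + (B₁-B₂)²]
d = √[(205-210)² + (34-3)² + (207-249)²]
d = √[25 + 961 + 1764]
d = √2750
d ≈ 52.44


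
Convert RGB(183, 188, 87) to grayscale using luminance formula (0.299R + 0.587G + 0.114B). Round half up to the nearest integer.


Gray = 0.299×R + 0.587×G + 0.114×B
Gray = 0.299×183 + 0.587×188 + 0.114×87
Gray = 54.717 + 110.356 + 9.918
Gray = 174.991 → round half up → 175
Gray = 175


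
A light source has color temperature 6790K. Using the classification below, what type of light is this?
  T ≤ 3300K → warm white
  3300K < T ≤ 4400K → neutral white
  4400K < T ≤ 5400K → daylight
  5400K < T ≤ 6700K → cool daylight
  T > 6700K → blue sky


Temperature: 6790K
6790K > 6700K → blue sky
Classification: blue sky


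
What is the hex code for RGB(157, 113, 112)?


R = 157 → 9D (hex)
G = 113 → 71 (hex)
B = 112 → 70 (hex)
Hex = #9D7170


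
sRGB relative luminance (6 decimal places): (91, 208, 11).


Linearize each channel (sRGB transfer function): c = v/255; c_lin = c/12.92 if c ≤ 0.04045, else ((c+0.055)/1.055)^2.4
  R: 91/255 ≈ 0.356863 > 0.04045 → ((0.356863+0.055)/1.055)^2.4 ≈ 0.104616
  G: 208/255 ≈ 0.815686 > 0.04045 → ((0.815686+0.055)/1.055)^2.4 ≈ 0.630757
  B: 11/255 ≈ 0.043137 > 0.04045 → ((0.043137+0.055)/1.055)^2.4 ≈ 0.003347
R_lin = 0.104616, G_lin = 0.630757, B_lin = 0.003347
L = 0.2126×R + 0.7152×G + 0.0722×B
L = 0.2126×0.104616 + 0.7152×0.630757 + 0.0722×0.003347
L ≈ 0.473601


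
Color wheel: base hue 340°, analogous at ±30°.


Base hue: 340°
Left analog: (340 - 30) mod 360 = 310°
Right analog: (340 + 30) mod 360 = 10°
Analogous hues = 310° and 10°


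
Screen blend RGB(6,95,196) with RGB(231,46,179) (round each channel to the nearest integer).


Screen: C = 255 - (255-A)×(255-B)/255, rounded to nearest integer
R: 255 - (255-6)×(255-231)/255 = 255 - 5976/255 ≈ 255 - 23.435 = 231.565 → 232
G: 255 - (255-95)×(255-46)/255 = 255 - 33440/255 ≈ 255 - 131.137 = 123.863 → 124
B: 255 - (255-196)×(255-179)/255 = 255 - 4484/255 ≈ 255 - 17.584 = 237.416 → 237
= RGB(232, 124, 237)


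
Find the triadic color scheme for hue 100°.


Triadic: equally spaced at 120° intervals
H1 = 100°
H2 = (100 + 120) mod 360 = 220°
H3 = (100 + 240) mod 360 = 340°
Triadic = 100°, 220°, 340°


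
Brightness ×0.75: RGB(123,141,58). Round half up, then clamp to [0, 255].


Multiply each channel by 0.75, round half up, clamp to [0, 255]
R: 123×0.75 = 92.25 → round → 92
G: 141×0.75 = 105.75 → round → 106
B: 58×0.75 = 43.5 → round → 44
= RGB(92, 106, 44)


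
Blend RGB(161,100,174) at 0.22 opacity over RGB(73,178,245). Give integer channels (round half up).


C = α×F + (1-α)×B, with 1-α = 0.78
R: 0.22×161 + 0.78×73 = 35.42 + 56.94 = 92.36 → 92
G: 0.22×100 + 0.78×178 = 22.00 + 138.84 = 160.84 → 161
B: 0.22×174 + 0.78×245 = 38.28 + 191.10 = 229.38 → 229
= RGB(92, 161, 229)


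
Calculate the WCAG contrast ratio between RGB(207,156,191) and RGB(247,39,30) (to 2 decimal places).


Linearize each sRGB channel c=v/255: c/12.92 if c ≤ 0.04045 else ((c+0.055)/1.055)^2.4
L = 0.2126×R_lin + 0.7152×G_lin + 0.0722×B_lin
Color 1 (207,156,191):
  R=207: 207/255≈0.8118 > 0.04045 → ((0.8118+0.055)/1.055)^2.4 ≈ 0.62396
  G=156: 156/255≈0.6118 > 0.04045 → ((0.6118+0.055)/1.055)^2.4 ≈ 0.33245
  B=191: 191/255≈0.7490 > 0.04045 → ((0.7490+0.055)/1.055)^2.4 ≈ 0.52100
  L1 = 0.2126×0.62396 + 0.7152×0.33245 + 0.0722×0.52100 ≈ 0.40804
Color 2 (247,39,30):
  R=247: 247/255≈0.9686 > 0.04045 → ((0.9686+0.055)/1.055)^2.4 ≈ 0.93011
  G=39: 39/255≈0.1529 > 0.04045 → ((0.1529+0.055)/1.055)^2.4 ≈ 0.02029
  B=30: 30/255≈0.1176 > 0.04045 → ((0.1176+0.055)/1.055)^2.4 ≈ 0.01298
  L2 = 0.2126×0.93011 + 0.7152×0.02029 + 0.0722×0.01298 ≈ 0.21319
Lighter = 0.40804, Darker = 0.21319
Ratio = (L_lighter + 0.05) / (L_darker + 0.05)
Ratio = (0.40804 + 0.05) / (0.21319 + 0.05) = 0.45804 / 0.26319 ≈ 1.7403
Ratio ≈ 1.74:1


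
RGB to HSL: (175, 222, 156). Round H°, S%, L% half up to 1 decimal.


Normalize: R'=175/255≈0.6863, G'=222/255≈0.8706, B'=156/255≈0.6118
Max=222/255, Min=156/255, Δ=Max-Min=66/255
L = (Max+Min)/2 = (222+156)/510 = 378/510 = 0.74117… → L = 74.1%
L > 0.5 → S = Δ/(2-Max-Min) = 66/(510-222-156) = 66/132 = 0.5 → S = 50.0%
(the 1/255 factors cancel in S and H, so raw channel differences can be used)
Max is G' → H = 60 × ((B-R)/Δ + 2) = 60 × ((156-175)/66 + 2)
  -19/66 + 2 = -0.2878… + 2 = 1.7121…
  H = 60 × 1.7121… = 102.727…° → H = 102.7°
= HSL(102.7°, 50.0%, 74.1%)


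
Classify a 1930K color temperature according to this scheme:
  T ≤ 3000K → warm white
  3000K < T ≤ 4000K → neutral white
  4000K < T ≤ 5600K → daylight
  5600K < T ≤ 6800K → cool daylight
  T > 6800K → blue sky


Temperature: 1930K
1930K ≤ 3000K → warm white
Classification: warm white


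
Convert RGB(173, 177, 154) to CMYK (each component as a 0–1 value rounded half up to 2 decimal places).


R'=173/255≈0.6784, G'=177/255≈0.6941, B'=154/255≈0.6039
K = 1 - max(R',G',B') = 1 - 177/255 = 78/255 = 0.30588… → 0.31
(1-R'-K)/(1-K) simplifies to (max-R)/max with max = 177:
C = (177-173)/177 = 4/177 = 0.02259… → 0.02
M = (177-177)/177 = 0/177 = 0 → 0.00
Y = (177-154)/177 = 23/177 = 0.12994… → 0.13
= CMYK(0.02, 0.00, 0.13, 0.31)


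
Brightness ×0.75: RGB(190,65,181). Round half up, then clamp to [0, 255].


Multiply each channel by 0.75, round half up, clamp to [0, 255]
R: 190×0.75 = 142.5 → round → 143
G: 65×0.75 = 48.75 → round → 49
B: 181×0.75 = 135.75 → round → 136
= RGB(143, 49, 136)


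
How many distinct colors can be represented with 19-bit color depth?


Colors = 2^bits = 2^19
= 524,288 colors


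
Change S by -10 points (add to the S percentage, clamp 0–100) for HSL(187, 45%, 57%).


Original S = 45%
Adjustment = -10 percentage points
New S = 45 + (-10) = 35
Clamp to [0, 100] → 35
= HSL(187°, 35%, 57%)


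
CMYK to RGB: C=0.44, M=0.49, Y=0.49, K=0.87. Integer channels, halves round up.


R = 255 × (1-C) × (1-K) = 255 × 0.56 × 0.13 = 18.564 → 19
G = 255 × (1-M) × (1-K) = 255 × 0.51 × 0.13 = 16.9065 → 17
B = 255 × (1-Y) × (1-K) = 255 × 0.51 × 0.13 = 16.9065 → 17
= RGB(19, 17, 17)


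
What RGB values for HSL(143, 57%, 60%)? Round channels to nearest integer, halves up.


H=143°, S=0.57, L=0.60
C = (1-|2L-1|)×S = (1-|0.20|)×0.57 = 0.456
H' = H/60 = 143/60 ≈ 2.3833; X = C×(1-|H' mod 2 - 1|) = 0.1748
m = L - C/2 = 0.60 - 0.228 = 0.372
Sector ⌊H'⌋ = 2 → (R',G',B') = (0.0, 0.456, 0.1748)
RGB = ((R'+m)×255, (G'+m)×255, (B'+m)×255) = (94.86, 211.14, 139.434)
Round half up → RGB(95, 211, 139)


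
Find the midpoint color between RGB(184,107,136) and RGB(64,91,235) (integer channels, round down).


Midpoint: each channel = ⌊(C₁+C₂)/2⌋
R: ⌊(184+64)/2⌋ = 124
G: ⌊(107+91)/2⌋ = 99
B: ⌊(136+235)/2⌋ = 185
= RGB(124, 99, 185)


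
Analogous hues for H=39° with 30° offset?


Base hue: 39°
Left analog: (39 - 30) mod 360 = 9°
Right analog: (39 + 30) mod 360 = 69°
Analogous hues = 9° and 69°


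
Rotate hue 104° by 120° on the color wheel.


New hue = (H + rotation) mod 360
New hue = (104 + 120) mod 360
= 224 mod 360
= 224°


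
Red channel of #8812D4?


Color: #8812D4
R = 88 = 136
G = 12 = 18
B = D4 = 212
Red = 136


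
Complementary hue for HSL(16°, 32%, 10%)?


Complement = opposite side of color wheel = hue + 180°
H' = (16 + 180) mod 360 = 196°
S and L unchanged.
= HSL(196°, 32%, 10%)


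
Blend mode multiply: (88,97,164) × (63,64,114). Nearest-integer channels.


Multiply: C = A×B/255, rounded to nearest integer
R: 88×63/255 = 5544/255 ≈ 21.741 → 22
G: 97×64/255 = 6208/255 ≈ 24.345 → 24
B: 164×114/255 = 18696/255 ≈ 73.318 → 73
= RGB(22, 24, 73)


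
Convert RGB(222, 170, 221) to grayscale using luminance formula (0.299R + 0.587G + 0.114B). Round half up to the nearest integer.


Gray = 0.299×R + 0.587×G + 0.114×B
Gray = 0.299×222 + 0.587×170 + 0.114×221
Gray = 66.378 + 99.790 + 25.194
Gray = 191.362 → round half up → 191
Gray = 191


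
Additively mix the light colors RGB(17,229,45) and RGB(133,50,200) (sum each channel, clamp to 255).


Additive: each channel = min(255, C₁+C₂)
R: 17+133 = 150 → 150
G: 229+50 = 279 → 255
B: 45+200 = 245 → 245
= RGB(150, 255, 245)


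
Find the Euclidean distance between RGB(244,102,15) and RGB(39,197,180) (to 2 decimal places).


d = √[(R₁-R₂)² + (G₁-G₂)² + (B₁-B₂)²]
d = √[(244-39)² + (102-197)² + (15-180)²]
d = √[42025 + 9025 + 27225]
d = √78275
d ≈ 279.78


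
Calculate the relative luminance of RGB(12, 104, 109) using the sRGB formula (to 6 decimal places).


Linearize each channel (sRGB transfer function): c = v/255; c_lin = c/12.92 if c ≤ 0.04045, else ((c+0.055)/1.055)^2.4
  R: 12/255 ≈ 0.047059 > 0.04045 → ((0.047059+0.055)/1.055)^2.4 ≈ 0.003677
  G: 104/255 ≈ 0.407843 > 0.04045 → ((0.407843+0.055)/1.055)^2.4 ≈ 0.138432
  B: 109/255 ≈ 0.427451 > 0.04045 → ((0.427451+0.055)/1.055)^2.4 ≈ 0.152926
R_lin = 0.003677, G_lin = 0.138432, B_lin = 0.152926
L = 0.2126×R + 0.7152×G + 0.0722×B
L = 0.2126×0.003677 + 0.7152×0.138432 + 0.0722×0.152926
L ≈ 0.110829


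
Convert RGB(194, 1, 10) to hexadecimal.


R = 194 → C2 (hex)
G = 1 → 01 (hex)
B = 10 → 0A (hex)
Hex = #C2010A


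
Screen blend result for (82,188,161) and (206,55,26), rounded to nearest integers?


Screen: C = 255 - (255-A)×(255-B)/255, rounded to nearest integer
R: 255 - (255-82)×(255-206)/255 = 255 - 8477/255 ≈ 255 - 33.243 = 221.757 → 222
G: 255 - (255-188)×(255-55)/255 = 255 - 13400/255 ≈ 255 - 52.549 = 202.451 → 202
B: 255 - (255-161)×(255-26)/255 = 255 - 21526/255 ≈ 255 - 84.416 = 170.584 → 171
= RGB(222, 202, 171)


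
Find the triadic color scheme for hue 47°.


Triadic: equally spaced at 120° intervals
H1 = 47°
H2 = (47 + 120) mod 360 = 167°
H3 = (47 + 240) mod 360 = 287°
Triadic = 47°, 167°, 287°


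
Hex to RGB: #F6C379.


F6 → 246 (R)
C3 → 195 (G)
79 → 121 (B)
= RGB(246, 195, 121)


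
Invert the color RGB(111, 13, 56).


Invert: (255-R, 255-G, 255-B)
R: 255-111 = 144
G: 255-13 = 242
B: 255-56 = 199
= RGB(144, 242, 199)


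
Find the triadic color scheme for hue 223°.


Triadic: equally spaced at 120° intervals
H1 = 223°
H2 = (223 + 120) mod 360 = 343°
H3 = (223 + 240) mod 360 = 103°
Triadic = 223°, 343°, 103°


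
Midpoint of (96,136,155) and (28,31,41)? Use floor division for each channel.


Midpoint: each channel = ⌊(C₁+C₂)/2⌋
R: ⌊(96+28)/2⌋ = 62
G: ⌊(136+31)/2⌋ = 83
B: ⌊(155+41)/2⌋ = 98
= RGB(62, 83, 98)


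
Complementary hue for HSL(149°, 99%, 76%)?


Complement = opposite side of color wheel = hue + 180°
H' = (149 + 180) mod 360 = 329°
S and L unchanged.
= HSL(329°, 99%, 76%)


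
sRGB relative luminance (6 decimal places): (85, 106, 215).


Linearize each channel (sRGB transfer function): c = v/255; c_lin = c/12.92 if c ≤ 0.04045, else ((c+0.055)/1.055)^2.4
  R: 85/255 ≈ 0.333333 > 0.04045 → ((0.333333+0.055)/1.055)^2.4 ≈ 0.090842
  G: 106/255 ≈ 0.415686 > 0.04045 → ((0.415686+0.055)/1.055)^2.4 ≈ 0.144128
  B: 215/255 ≈ 0.843137 > 0.04045 → ((0.843137+0.055)/1.055)^2.4 ≈ 0.679542
R_lin = 0.090842, G_lin = 0.144128, B_lin = 0.679542
L = 0.2126×R + 0.7152×G + 0.0722×B
L = 0.2126×0.090842 + 0.7152×0.144128 + 0.0722×0.679542
L ≈ 0.171457


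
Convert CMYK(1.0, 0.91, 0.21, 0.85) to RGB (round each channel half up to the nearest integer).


R = 255 × (1-C) × (1-K) = 255 × 0.00 × 0.15 = 0
G = 255 × (1-M) × (1-K) = 255 × 0.09 × 0.15 = 3.4425 → 3
B = 255 × (1-Y) × (1-K) = 255 × 0.79 × 0.15 = 30.2175 → 30
= RGB(0, 3, 30)


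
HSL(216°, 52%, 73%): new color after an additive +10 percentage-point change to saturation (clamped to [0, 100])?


Original S = 52%
Adjustment = +10 percentage points
New S = 52 + (10) = 62
Clamp to [0, 100] → 62
= HSL(216°, 62%, 73%)


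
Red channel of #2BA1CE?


Color: #2BA1CE
R = 2B = 43
G = A1 = 161
B = CE = 206
Red = 43


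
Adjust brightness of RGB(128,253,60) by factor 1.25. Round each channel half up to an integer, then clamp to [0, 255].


Multiply each channel by 1.25, round half up, clamp to [0, 255]
R: 128×1.25 = 160
G: 253×1.25 = 316.25 → round → 316 → clamp → 255
B: 60×1.25 = 75
= RGB(160, 255, 75)


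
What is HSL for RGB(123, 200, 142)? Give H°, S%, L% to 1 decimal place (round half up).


Normalize: R'=123/255≈0.4824, G'=200/255≈0.7843, B'=142/255≈0.5569
Max=200/255, Min=123/255, Δ=Max-Min=77/255
L = (Max+Min)/2 = (200+123)/510 = 323/510 = 0.63333… → L = 63.3%
L > 0.5 → S = Δ/(2-Max-Min) = 77/(510-200-123) = 77/187 = 0.41176… → S = 41.2%
(the 1/255 factors cancel in S and H, so raw channel differences can be used)
Max is G' → H = 60 × ((B-R)/Δ + 2) = 60 × ((142-123)/77 + 2)
  19/77 + 2 = 0.2467… + 2 = 2.2467…
  H = 60 × 2.2467… = 134.805…° → H = 134.8°
= HSL(134.8°, 41.2%, 63.3%)


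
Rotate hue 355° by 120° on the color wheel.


New hue = (H + rotation) mod 360
New hue = (355 + 120) mod 360
= 475 mod 360
= 115°


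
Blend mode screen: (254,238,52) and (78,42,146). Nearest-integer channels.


Screen: C = 255 - (255-A)×(255-B)/255, rounded to nearest integer
R: 255 - (255-254)×(255-78)/255 = 255 - 177/255 ≈ 255 - 0.694 = 254.306 → 254
G: 255 - (255-238)×(255-42)/255 = 255 - 3621/255 ≈ 255 - 14.200 = 240.800 → 241
B: 255 - (255-52)×(255-146)/255 = 255 - 22127/255 ≈ 255 - 86.773 = 168.227 → 168
= RGB(254, 241, 168)


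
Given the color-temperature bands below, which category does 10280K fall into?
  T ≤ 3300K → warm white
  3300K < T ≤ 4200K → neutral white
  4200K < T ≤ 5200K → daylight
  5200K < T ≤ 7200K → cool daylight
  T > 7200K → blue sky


Temperature: 10280K
10280K > 7200K → blue sky
Classification: blue sky


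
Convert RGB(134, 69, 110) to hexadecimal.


R = 134 → 86 (hex)
G = 69 → 45 (hex)
B = 110 → 6E (hex)
Hex = #86456E


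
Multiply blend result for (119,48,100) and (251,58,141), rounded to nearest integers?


Multiply: C = A×B/255, rounded to nearest integer
R: 119×251/255 = 29869/255 ≈ 117.133 → 117
G: 48×58/255 = 2784/255 ≈ 10.918 → 11
B: 100×141/255 = 14100/255 ≈ 55.294 → 55
= RGB(117, 11, 55)


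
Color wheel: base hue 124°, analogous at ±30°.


Base hue: 124°
Left analog: (124 - 30) mod 360 = 94°
Right analog: (124 + 30) mod 360 = 154°
Analogous hues = 94° and 154°


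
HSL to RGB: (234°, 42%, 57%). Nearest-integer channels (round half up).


H=234°, S=0.42, L=0.57
C = (1-|2L-1|)×S = (1-|0.14|)×0.42 = 0.3612
H' = H/60 = 234/60 ≈ 3.9000; X = C×(1-|H' mod 2 - 1|) = 0.03612
m = L - C/2 = 0.57 - 0.1806 = 0.3894
Sector ⌊H'⌋ = 3 → (R',G',B') = (0.0, 0.03612, 0.3612)
RGB = ((R'+m)×255, (G'+m)×255, (B'+m)×255) = (99.297, 108.5076, 191.403)
Round half up → RGB(99, 109, 191)


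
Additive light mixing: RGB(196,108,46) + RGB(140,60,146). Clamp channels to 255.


Additive: each channel = min(255, C₁+C₂)
R: 196+140 = 336 → 255
G: 108+60 = 168 → 168
B: 46+146 = 192 → 192
= RGB(255, 168, 192)


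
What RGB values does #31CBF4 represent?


31 → 49 (R)
CB → 203 (G)
F4 → 244 (B)
= RGB(49, 203, 244)


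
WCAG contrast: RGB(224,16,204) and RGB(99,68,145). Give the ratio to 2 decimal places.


Linearize each sRGB channel c=v/255: c/12.92 if c ≤ 0.04045 else ((c+0.055)/1.055)^2.4
L = 0.2126×R_lin + 0.7152×G_lin + 0.0722×B_lin
Color 1 (224,16,204):
  R=224: 224/255≈0.8784 > 0.04045 → ((0.8784+0.055)/1.055)^2.4 ≈ 0.74540
  G=16: 16/255≈0.0627 > 0.04045 → ((0.0627+0.055)/1.055)^2.4 ≈ 0.00518
  B=204: 204/255≈0.8000 > 0.04045 → ((0.8000+0.055)/1.055)^2.4 ≈ 0.60383
  L1 = 0.2126×0.74540 + 0.7152×0.00518 + 0.0722×0.60383 ≈ 0.20578
Color 2 (99,68,145):
  R=99: 99/255≈0.3882 > 0.04045 → ((0.3882+0.055)/1.055)^2.4 ≈ 0.12477
  G=68: 68/255≈0.2667 > 0.04045 → ((0.2667+0.055)/1.055)^2.4 ≈ 0.05781
  B=145: 145/255≈0.5686 > 0.04045 → ((0.5686+0.055)/1.055)^2.4 ≈ 0.28315
  L2 = 0.2126×0.12477 + 0.7152×0.05781 + 0.0722×0.28315 ≈ 0.08831
Lighter = 0.20578, Darker = 0.08831
Ratio = (L_lighter + 0.05) / (L_darker + 0.05)
Ratio = (0.20578 + 0.05) / (0.08831 + 0.05) = 0.25578 / 0.13831 ≈ 1.8493
Ratio ≈ 1.85:1


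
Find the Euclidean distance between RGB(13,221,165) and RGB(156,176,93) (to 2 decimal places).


d = √[(R₁-R₂)² + (G₁-G₂)² + (B₁-B₂)²]
d = √[(13-156)² + (221-176)² + (165-93)²]
d = √[20449 + 2025 + 5184]
d = √27658
d ≈ 166.31


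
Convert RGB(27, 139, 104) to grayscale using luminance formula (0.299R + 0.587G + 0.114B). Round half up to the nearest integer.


Gray = 0.299×R + 0.587×G + 0.114×B
Gray = 0.299×27 + 0.587×139 + 0.114×104
Gray = 8.073 + 81.593 + 11.856
Gray = 101.522 → round half up → 102
Gray = 102


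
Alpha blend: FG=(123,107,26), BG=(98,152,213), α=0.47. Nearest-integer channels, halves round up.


C = α×F + (1-α)×B, with 1-α = 0.53
R: 0.47×123 + 0.53×98 = 57.81 + 51.94 = 109.75 → 110
G: 0.47×107 + 0.53×152 = 50.29 + 80.56 = 130.85 → 131
B: 0.47×26 + 0.53×213 = 12.22 + 112.89 = 125.11 → 125
= RGB(110, 131, 125)


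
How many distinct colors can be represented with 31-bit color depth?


Colors = 2^bits = 2^31
= 2,147,483,648 colors


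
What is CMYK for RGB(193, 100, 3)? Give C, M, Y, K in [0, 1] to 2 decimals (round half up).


R'=193/255≈0.7569, G'=100/255≈0.3922, B'=3/255≈0.0118
K = 1 - max(R',G',B') = 1 - 193/255 = 62/255 = 0.24313… → 0.24
(1-R'-K)/(1-K) simplifies to (max-R)/max with max = 193:
C = (193-193)/193 = 0/193 = 0 → 0.00
M = (193-100)/193 = 93/193 = 0.48186… → 0.48
Y = (193-3)/193 = 190/193 = 0.98445… → 0.98
= CMYK(0.00, 0.48, 0.98, 0.24)


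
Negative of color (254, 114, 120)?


Invert: (255-R, 255-G, 255-B)
R: 255-254 = 1
G: 255-114 = 141
B: 255-120 = 135
= RGB(1, 141, 135)


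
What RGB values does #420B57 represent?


42 → 66 (R)
0B → 11 (G)
57 → 87 (B)
= RGB(66, 11, 87)


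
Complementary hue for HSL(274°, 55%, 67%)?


Complement = opposite side of color wheel = hue + 180°
H' = (274 + 180) mod 360 = 94°
S and L unchanged.
= HSL(94°, 55%, 67%)


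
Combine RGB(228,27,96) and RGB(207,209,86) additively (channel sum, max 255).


Additive: each channel = min(255, C₁+C₂)
R: 228+207 = 435 → 255
G: 27+209 = 236 → 236
B: 96+86 = 182 → 182
= RGB(255, 236, 182)


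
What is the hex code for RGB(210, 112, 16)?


R = 210 → D2 (hex)
G = 112 → 70 (hex)
B = 16 → 10 (hex)
Hex = #D27010


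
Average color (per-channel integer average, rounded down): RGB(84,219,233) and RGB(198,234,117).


Midpoint: each channel = ⌊(C₁+C₂)/2⌋
R: ⌊(84+198)/2⌋ = 141
G: ⌊(219+234)/2⌋ = 226
B: ⌊(233+117)/2⌋ = 175
= RGB(141, 226, 175)


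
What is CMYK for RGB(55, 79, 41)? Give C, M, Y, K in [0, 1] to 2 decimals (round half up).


R'=55/255≈0.2157, G'=79/255≈0.3098, B'=41/255≈0.1608
K = 1 - max(R',G',B') = 1 - 79/255 = 176/255 = 0.69019… → 0.69
(1-R'-K)/(1-K) simplifies to (max-R)/max with max = 79:
C = (79-55)/79 = 24/79 = 0.30379… → 0.30
M = (79-79)/79 = 0/79 = 0 → 0.00
Y = (79-41)/79 = 38/79 = 0.48101… → 0.48
= CMYK(0.30, 0.00, 0.48, 0.69)


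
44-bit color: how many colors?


Colors = 2^bits = 2^44
= 17,592,186,044,416 colors


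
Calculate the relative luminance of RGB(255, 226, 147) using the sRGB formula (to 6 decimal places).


Linearize each channel (sRGB transfer function): c = v/255; c_lin = c/12.92 if c ≤ 0.04045, else ((c+0.055)/1.055)^2.4
  R: 255/255 ≈ 1.000000 > 0.04045 → ((1.000000+0.055)/1.055)^2.4 ≈ 1.000000
  G: 226/255 ≈ 0.886275 > 0.04045 → ((0.886275+0.055)/1.055)^2.4 ≈ 0.760525
  B: 147/255 ≈ 0.576471 > 0.04045 → ((0.576471+0.055)/1.055)^2.4 ≈ 0.291771
R_lin = 1.000000, G_lin = 0.760525, B_lin = 0.291771
L = 0.2126×R + 0.7152×G + 0.0722×B
L = 0.2126×1.000000 + 0.7152×0.760525 + 0.0722×0.291771
L ≈ 0.777593


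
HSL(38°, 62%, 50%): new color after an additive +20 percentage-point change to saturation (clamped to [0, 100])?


Original S = 62%
Adjustment = +20 percentage points
New S = 62 + (20) = 82
Clamp to [0, 100] → 82
= HSL(38°, 82%, 50%)


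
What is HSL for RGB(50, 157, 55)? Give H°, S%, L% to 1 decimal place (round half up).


Normalize: R'=50/255≈0.1961, G'=157/255≈0.6157, B'=55/255≈0.2157
Max=157/255, Min=50/255, Δ=Max-Min=107/255
L = (Max+Min)/2 = (157+50)/510 = 207/510 = 0.40588… → L = 40.6%
L ≤ 0.5 → S = Δ/(Max+Min) = 107/(157+50) = 107/207 = 0.51690… → S = 51.7%
(the 1/255 factors cancel in S and H, so raw channel differences can be used)
Max is G' → H = 60 × ((B-R)/Δ + 2) = 60 × ((55-50)/107 + 2)
  5/107 + 2 = 0.0467… + 2 = 2.0467…
  H = 60 × 2.0467… = 122.803…° → H = 122.8°
= HSL(122.8°, 51.7%, 40.6%)


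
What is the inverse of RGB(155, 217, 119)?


Invert: (255-R, 255-G, 255-B)
R: 255-155 = 100
G: 255-217 = 38
B: 255-119 = 136
= RGB(100, 38, 136)


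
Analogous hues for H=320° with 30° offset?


Base hue: 320°
Left analog: (320 - 30) mod 360 = 290°
Right analog: (320 + 30) mod 360 = 350°
Analogous hues = 290° and 350°


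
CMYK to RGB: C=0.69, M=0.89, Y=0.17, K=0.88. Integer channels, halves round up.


R = 255 × (1-C) × (1-K) = 255 × 0.31 × 0.12 = 9.486 → 9
G = 255 × (1-M) × (1-K) = 255 × 0.11 × 0.12 = 3.366 → 3
B = 255 × (1-Y) × (1-K) = 255 × 0.83 × 0.12 = 25.398 → 25
= RGB(9, 3, 25)


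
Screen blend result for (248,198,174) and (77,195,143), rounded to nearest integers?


Screen: C = 255 - (255-A)×(255-B)/255, rounded to nearest integer
R: 255 - (255-248)×(255-77)/255 = 255 - 1246/255 ≈ 255 - 4.886 = 250.114 → 250
G: 255 - (255-198)×(255-195)/255 = 255 - 3420/255 ≈ 255 - 13.412 = 241.588 → 242
B: 255 - (255-174)×(255-143)/255 = 255 - 9072/255 ≈ 255 - 35.576 = 219.424 → 219
= RGB(250, 242, 219)


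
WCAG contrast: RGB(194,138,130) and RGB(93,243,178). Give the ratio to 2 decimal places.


Linearize each sRGB channel c=v/255: c/12.92 if c ≤ 0.04045 else ((c+0.055)/1.055)^2.4
L = 0.2126×R_lin + 0.7152×G_lin + 0.0722×B_lin
Color 1 (194,138,130):
  R=194: 194/255≈0.7608 > 0.04045 → ((0.7608+0.055)/1.055)^2.4 ≈ 0.53948
  G=138: 138/255≈0.5412 > 0.04045 → ((0.5412+0.055)/1.055)^2.4 ≈ 0.25415
  B=130: 130/255≈0.5098 > 0.04045 → ((0.5098+0.055)/1.055)^2.4 ≈ 0.22323
  L1 = 0.2126×0.53948 + 0.7152×0.25415 + 0.0722×0.22323 ≈ 0.31258
Color 2 (93,243,178):
  R=93: 93/255≈0.3647 > 0.04045 → ((0.3647+0.055)/1.055)^2.4 ≈ 0.10946
  G=243: 243/255≈0.9529 > 0.04045 → ((0.9529+0.055)/1.055)^2.4 ≈ 0.89627
  B=178: 178/255≈0.6980 > 0.04045 → ((0.6980+0.055)/1.055)^2.4 ≈ 0.44520
  L2 = 0.2126×0.10946 + 0.7152×0.89627 + 0.0722×0.44520 ≈ 0.69643
Lighter = 0.69643, Darker = 0.31258
Ratio = (L_lighter + 0.05) / (L_darker + 0.05)
Ratio = (0.69643 + 0.05) / (0.31258 + 0.05) = 0.74643 / 0.36258 ≈ 2.0587
Ratio ≈ 2.06:1


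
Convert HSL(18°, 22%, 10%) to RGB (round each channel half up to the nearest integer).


H=18°, S=0.22, L=0.10
C = (1-|2L-1|)×S = (1-|-0.80|)×0.22 = 0.044
H' = H/60 = 18/60 ≈ 0.3000; X = C×(1-|H' mod 2 - 1|) = 0.0132
m = L - C/2 = 0.10 - 0.022 = 0.078
Sector ⌊H'⌋ = 0 → (R',G',B') = (0.044, 0.0132, 0.0)
RGB = ((R'+m)×255, (G'+m)×255, (B'+m)×255) = (31.11, 23.256, 19.89)
Round half up → RGB(31, 23, 20)


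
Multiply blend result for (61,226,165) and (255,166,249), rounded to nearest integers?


Multiply: C = A×B/255, rounded to nearest integer
R: 61×255/255 = 15555/255 ≈ 61.000 → 61
G: 226×166/255 = 37516/255 ≈ 147.122 → 147
B: 165×249/255 = 41085/255 ≈ 161.118 → 161
= RGB(61, 147, 161)


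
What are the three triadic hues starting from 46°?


Triadic: equally spaced at 120° intervals
H1 = 46°
H2 = (46 + 120) mod 360 = 166°
H3 = (46 + 240) mod 360 = 286°
Triadic = 46°, 166°, 286°


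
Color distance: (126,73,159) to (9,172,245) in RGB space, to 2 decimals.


d = √[(R₁-R₂)² + (G₁-G₂)² + (B₁-B₂)²]
d = √[(126-9)² + (73-172)² + (159-245)²]
d = √[13689 + 9801 + 7396]
d = √30886
d ≈ 175.74


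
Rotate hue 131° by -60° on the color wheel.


New hue = (H + rotation) mod 360
New hue = (131 -60) mod 360
= 71 mod 360
= 71°


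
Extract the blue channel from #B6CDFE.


Color: #B6CDFE
R = B6 = 182
G = CD = 205
B = FE = 254
Blue = 254


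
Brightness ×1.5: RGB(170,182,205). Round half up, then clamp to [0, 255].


Multiply each channel by 1.5, round half up, clamp to [0, 255]
R: 170×1.5 = 255
G: 182×1.5 = 273 → clamp → 255
B: 205×1.5 = 307.5 → round → 308 → clamp → 255
= RGB(255, 255, 255)


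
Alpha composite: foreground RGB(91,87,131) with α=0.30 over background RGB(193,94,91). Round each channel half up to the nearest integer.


C = α×F + (1-α)×B, with 1-α = 0.70
R: 0.30×91 + 0.70×193 = 27.30 + 135.10 = 162.40 → 162
G: 0.30×87 + 0.70×94 = 26.10 + 65.80 = 91.90 → 92
B: 0.30×131 + 0.70×91 = 39.30 + 63.70 = 103.00 → 103
= RGB(162, 92, 103)


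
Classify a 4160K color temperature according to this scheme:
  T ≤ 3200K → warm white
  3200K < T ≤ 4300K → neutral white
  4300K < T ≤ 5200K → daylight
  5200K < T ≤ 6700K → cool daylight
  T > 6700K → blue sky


Temperature: 4160K
3200K < 4160K ≤ 4300K → neutral white
Classification: neutral white


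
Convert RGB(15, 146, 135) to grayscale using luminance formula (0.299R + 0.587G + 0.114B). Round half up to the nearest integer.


Gray = 0.299×R + 0.587×G + 0.114×B
Gray = 0.299×15 + 0.587×146 + 0.114×135
Gray = 4.485 + 85.702 + 15.390
Gray = 105.577 → round half up → 106
Gray = 106


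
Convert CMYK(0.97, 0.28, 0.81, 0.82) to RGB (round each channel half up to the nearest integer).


R = 255 × (1-C) × (1-K) = 255 × 0.03 × 0.18 = 1.377 → 1
G = 255 × (1-M) × (1-K) = 255 × 0.72 × 0.18 = 33.048 → 33
B = 255 × (1-Y) × (1-K) = 255 × 0.19 × 0.18 = 8.721 → 9
= RGB(1, 33, 9)


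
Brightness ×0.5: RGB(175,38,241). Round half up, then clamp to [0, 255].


Multiply each channel by 0.5, round half up, clamp to [0, 255]
R: 175×0.5 = 87.5 → round → 88
G: 38×0.5 = 19
B: 241×0.5 = 120.5 → round → 121
= RGB(88, 19, 121)


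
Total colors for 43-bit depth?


Colors = 2^bits = 2^43
= 8,796,093,022,208 colors


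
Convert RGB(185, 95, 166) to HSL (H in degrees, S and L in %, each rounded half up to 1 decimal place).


Normalize: R'=185/255≈0.7255, G'=95/255≈0.3725, B'=166/255≈0.6510
Max=185/255, Min=95/255, Δ=Max-Min=90/255
L = (Max+Min)/2 = (185+95)/510 = 280/510 = 0.54901… → L = 54.9%
L > 0.5 → S = Δ/(2-Max-Min) = 90/(510-185-95) = 90/230 = 0.39130… → S = 39.1%
(the 1/255 factors cancel in S and H, so raw channel differences can be used)
Max is R' → H = 60 × (((G-B)/Δ) mod 6) = 60 × (((95-166)/90) mod 6)
  (-71)/90 = -0.7888…; negative, so add 6 → 5.2111…
  H = 60 × 5.2111… = 312.666…° → H = 312.7°
= HSL(312.7°, 39.1%, 54.9%)


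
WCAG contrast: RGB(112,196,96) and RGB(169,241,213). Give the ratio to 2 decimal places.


Linearize each sRGB channel c=v/255: c/12.92 if c ≤ 0.04045 else ((c+0.055)/1.055)^2.4
L = 0.2126×R_lin + 0.7152×G_lin + 0.0722×B_lin
Color 1 (112,196,96):
  R=112: 112/255≈0.4392 > 0.04045 → ((0.4392+0.055)/1.055)^2.4 ≈ 0.16203
  G=196: 196/255≈0.7686 > 0.04045 → ((0.7686+0.055)/1.055)^2.4 ≈ 0.55201
  B=96: 96/255≈0.3765 > 0.04045 → ((0.3765+0.055)/1.055)^2.4 ≈ 0.11697
  L1 = 0.2126×0.16203 + 0.7152×0.55201 + 0.0722×0.11697 ≈ 0.43769
Color 2 (169,241,213):
  R=169: 169/255≈0.6627 > 0.04045 → ((0.6627+0.055)/1.055)^2.4 ≈ 0.39676
  G=241: 241/255≈0.9451 > 0.04045 → ((0.9451+0.055)/1.055)^2.4 ≈ 0.87962
  B=213: 213/255≈0.8353 > 0.04045 → ((0.8353+0.055)/1.055)^2.4 ≈ 0.66539
  L2 = 0.2126×0.39676 + 0.7152×0.87962 + 0.0722×0.66539 ≈ 0.76150
Lighter = 0.76150, Darker = 0.43769
Ratio = (L_lighter + 0.05) / (L_darker + 0.05)
Ratio = (0.76150 + 0.05) / (0.43769 + 0.05) = 0.81150 / 0.48769 ≈ 1.6640
Ratio ≈ 1.66:1


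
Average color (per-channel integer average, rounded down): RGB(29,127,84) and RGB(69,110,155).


Midpoint: each channel = ⌊(C₁+C₂)/2⌋
R: ⌊(29+69)/2⌋ = 49
G: ⌊(127+110)/2⌋ = 118
B: ⌊(84+155)/2⌋ = 119
= RGB(49, 118, 119)


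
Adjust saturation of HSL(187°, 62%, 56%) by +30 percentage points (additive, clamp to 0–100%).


Original S = 62%
Adjustment = +30 percentage points
New S = 62 + (30) = 92
Clamp to [0, 100] → 92
= HSL(187°, 92%, 56%)


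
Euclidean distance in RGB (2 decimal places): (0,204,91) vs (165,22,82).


d = √[(R₁-R₂)² + (G₁-G₂)² + (B₁-B₂)²]
d = √[(0-165)² + (204-22)² + (91-82)²]
d = √[27225 + 33124 + 81]
d = √60430
d ≈ 245.83


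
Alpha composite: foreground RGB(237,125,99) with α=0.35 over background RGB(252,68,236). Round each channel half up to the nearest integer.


C = α×F + (1-α)×B, with 1-α = 0.65
R: 0.35×237 + 0.65×252 = 82.95 + 163.80 = 246.75 → 247
G: 0.35×125 + 0.65×68 = 43.75 + 44.20 = 87.95 → 88
B: 0.35×99 + 0.65×236 = 34.65 + 153.40 = 188.05 → 188
= RGB(247, 88, 188)


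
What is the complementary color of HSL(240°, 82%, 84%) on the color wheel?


Complement = opposite side of color wheel = hue + 180°
H' = (240 + 180) mod 360 = 60°
S and L unchanged.
= HSL(60°, 82%, 84%)


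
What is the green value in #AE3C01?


Color: #AE3C01
R = AE = 174
G = 3C = 60
B = 01 = 1
Green = 60


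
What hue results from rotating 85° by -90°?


New hue = (H + rotation) mod 360
New hue = (85 -90) mod 360
= -5 mod 360
= 355°


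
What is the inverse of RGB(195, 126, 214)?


Invert: (255-R, 255-G, 255-B)
R: 255-195 = 60
G: 255-126 = 129
B: 255-214 = 41
= RGB(60, 129, 41)


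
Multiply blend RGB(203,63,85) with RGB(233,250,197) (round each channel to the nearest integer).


Multiply: C = A×B/255, rounded to nearest integer
R: 203×233/255 = 47299/255 ≈ 185.486 → 185
G: 63×250/255 = 15750/255 ≈ 61.765 → 62
B: 85×197/255 = 16745/255 ≈ 65.667 → 66
= RGB(185, 62, 66)


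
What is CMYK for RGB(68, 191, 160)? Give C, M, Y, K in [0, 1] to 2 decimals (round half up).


R'=68/255≈0.2667, G'=191/255≈0.7490, B'=160/255≈0.6275
K = 1 - max(R',G',B') = 1 - 191/255 = 64/255 = 0.25098… → 0.25
(1-R'-K)/(1-K) simplifies to (max-R)/max with max = 191:
C = (191-68)/191 = 123/191 = 0.64397… → 0.64
M = (191-191)/191 = 0/191 = 0 → 0.00
Y = (191-160)/191 = 31/191 = 0.16230… → 0.16
= CMYK(0.64, 0.00, 0.16, 0.25)
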